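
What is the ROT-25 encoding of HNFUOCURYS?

H(7): 7+25=32≡6 → G
N(13): 13+25=38≡12 → M
F(5): 5+25=30≡4 → E
U(20): 20+25=45≡19 → T
O(14): 14+25=39≡13 → N
C(2): 2+25=27≡1 → B
U(20): 20+25=45≡19 → T
R(17): 17+25=42≡16 → Q
Y(24): 24+25=49≡23 → X
S(18): 18+25=43≡17 → R

GMETNBTQXR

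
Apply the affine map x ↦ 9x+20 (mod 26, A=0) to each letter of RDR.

R(17): 9·17+20=173≡17 → R
D(3): 9·3+20=47≡21 → V
R(17): 9·17+20=173≡17 → R

RVR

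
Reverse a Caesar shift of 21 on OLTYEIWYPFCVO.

TQYDJNBDUKHAT

O(14): 14−21=-7≡19 → T
L(11): 11−21=-10≡16 → Q
T(19): 19−21=-2≡24 → Y
Y(24): 24−21=3 → D
E(4): 4−21=-17≡9 → J
I(8): 8−21=-13≡13 → N
W(22): 22−21=1 → B
Y(24): 24−21=3 → D
P(15): 15−21=-6≡20 → U
F(5): 5−21=-16≡10 → K
C(2): 2−21=-19≡7 → H
V(21): 21−21=0 → A
O(14): 14−21=-7≡19 → T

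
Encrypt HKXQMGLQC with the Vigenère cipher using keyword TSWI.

ACTYFYHYV

Repeat the key across the message: TSWITSWIT
H(7)+T(19): 26≡0 → A
K(10)+S(18): 28≡2 → C
X(23)+W(22): 45≡19 → T
Q(16)+I(8): 24 → Y
M(12)+T(19): 31≡5 → F
G(6)+S(18): 24 → Y
L(11)+W(22): 33≡7 → H
Q(16)+I(8): 24 → Y
C(2)+T(19): 21 → V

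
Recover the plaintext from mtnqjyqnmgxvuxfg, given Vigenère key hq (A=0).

fdgacijxfqqfnhyq

Repeat the key across the ciphertext: hqhqhqhqhqhqhqhq
m(12)−h(7): 5 → f
t(19)−q(16): 3 → d
n(13)−h(7): 6 → g
q(16)−q(16): 0 → a
j(9)−h(7): 2 → c
y(24)−q(16): 8 → i
q(16)−h(7): 9 → j
n(13)−q(16): -3≡23 → x
m(12)−h(7): 5 → f
g(6)−q(16): -10≡16 → q
x(23)−h(7): 16 → q
v(21)−q(16): 5 → f
u(20)−h(7): 13 → n
x(23)−q(16): 7 → h
f(5)−h(7): -2≡24 → y
g(6)−q(16): -10≡16 → q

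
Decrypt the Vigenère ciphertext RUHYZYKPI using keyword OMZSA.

DIIGZKYQQ

Repeat the key across the ciphertext: OMZSAOMZS
R(17)−O(14): 3 → D
U(20)−M(12): 8 → I
H(7)−Z(25): -18≡8 → I
Y(24)−S(18): 6 → G
Z(25)−A(0): 25 → Z
Y(24)−O(14): 10 → K
K(10)−M(12): -2≡24 → Y
P(15)−Z(25): -10≡16 → Q
I(8)−S(18): -10≡16 → Q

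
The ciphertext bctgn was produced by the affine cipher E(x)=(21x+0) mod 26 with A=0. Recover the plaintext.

fkren

The inverse of 21 mod 26 is 5, since 21·5=105≡1. Apply D(y)=5·(y−0) mod 26:
b(1): 5·(1−0)=5 → f
c(2): 5·(2−0)=10 → k
t(19): 5·(19−0)=95≡17 → r
g(6): 5·(6−0)=30≡4 → e
n(13): 5·(13−0)=65≡13 → n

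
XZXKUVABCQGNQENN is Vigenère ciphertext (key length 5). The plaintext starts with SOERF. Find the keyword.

Subtract each crib letter from the matching ciphertext letter (mod 26):
X(23)−S(18)=5 → F
Z(25)−O(14)=11 → L
X(23)−E(4)=19 → T
K(10)−R(17)=-7≡19 → T
U(20)−F(5)=15 → P

FLTTP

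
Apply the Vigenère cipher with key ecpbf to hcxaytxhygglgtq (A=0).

lembdxzwzlknvuv

Repeat the key across the message: ecpbfecpbfecpbf
h(7)+e(4): 11 → l
c(2)+c(2): 4 → e
x(23)+p(15): 38≡12 → m
a(0)+b(1): 1 → b
y(24)+f(5): 29≡3 → d
t(19)+e(4): 23 → x
x(23)+c(2): 25 → z
h(7)+p(15): 22 → w
y(24)+b(1): 25 → z
g(6)+f(5): 11 → l
g(6)+e(4): 10 → k
l(11)+c(2): 13 → n
g(6)+p(15): 21 → v
t(19)+b(1): 20 → u
q(16)+f(5): 21 → v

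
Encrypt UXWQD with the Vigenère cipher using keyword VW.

PTRMY

Repeat the key across the message: VWVWV
U(20)+V(21): 41≡15 → P
X(23)+W(22): 45≡19 → T
W(22)+V(21): 43≡17 → R
Q(16)+W(22): 38≡12 → M
D(3)+V(21): 24 → Y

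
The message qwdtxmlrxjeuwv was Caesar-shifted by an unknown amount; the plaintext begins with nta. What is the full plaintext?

From the crib: q(16)−n(13)=3, so the shift is 3.
Subtract 3 from each ciphertext letter:
q(16): 16−3=13 → n
w(22): 22−3=19 → t
d(3): 3−3=0 → a
t(19): 19−3=16 → q
x(23): 23−3=20 → u
m(12): 12−3=9 → j
l(11): 11−3=8 → i
r(17): 17−3=14 → o
x(23): 23−3=20 → u
j(9): 9−3=6 → g
e(4): 4−3=1 → b
u(20): 20−3=17 → r
w(22): 22−3=19 → t
v(21): 21−3=18 → s

ntaqujiougbrts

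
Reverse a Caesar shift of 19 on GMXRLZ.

G(6): 6−19=-13≡13 → N
M(12): 12−19=-7≡19 → T
X(23): 23−19=4 → E
R(17): 17−19=-2≡24 → Y
L(11): 11−19=-8≡18 → S
Z(25): 25−19=6 → G

NTEYSG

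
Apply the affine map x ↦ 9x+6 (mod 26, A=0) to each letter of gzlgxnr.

ixbiftd

g(6): 9·6+6=60≡8 → i
z(25): 9·25+6=231≡23 → x
l(11): 9·11+6=105≡1 → b
g(6): 9·6+6=60≡8 → i
x(23): 9·23+6=213≡5 → f
n(13): 9·13+6=123≡19 → t
r(17): 9·17+6=159≡3 → d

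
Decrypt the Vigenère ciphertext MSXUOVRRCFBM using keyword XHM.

PLLXHJUKQIUA

Repeat the key across the ciphertext: XHMXHMXHMXHM
M(12)−X(23): -11≡15 → P
S(18)−H(7): 11 → L
X(23)−M(12): 11 → L
U(20)−X(23): -3≡23 → X
O(14)−H(7): 7 → H
V(21)−M(12): 9 → J
R(17)−X(23): -6≡20 → U
R(17)−H(7): 10 → K
C(2)−M(12): -10≡16 → Q
F(5)−X(23): -18≡8 → I
B(1)−H(7): -6≡20 → U
M(12)−M(12): 0 → A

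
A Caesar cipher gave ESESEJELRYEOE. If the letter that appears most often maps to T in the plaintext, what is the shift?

The most frequent ciphertext letter is E (appears 6 times).
E is position 4; T is position 19.
Shift = -15≡11.

11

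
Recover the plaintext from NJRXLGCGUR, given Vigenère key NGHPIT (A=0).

Repeat the key across the ciphertext: NGHPITNGHP
N(13)−N(13): 0 → A
J(9)−G(6): 3 → D
R(17)−H(7): 10 → K
X(23)−P(15): 8 → I
L(11)−I(8): 3 → D
G(6)−T(19): -13≡13 → N
C(2)−N(13): -11≡15 → P
G(6)−G(6): 0 → A
U(20)−H(7): 13 → N
R(17)−P(15): 2 → C

ADKIDNPANC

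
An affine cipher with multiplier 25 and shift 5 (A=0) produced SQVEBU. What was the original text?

NPKBEL

The inverse of 25 mod 26 is 25, since 25·25=625≡1. Apply D(y)=25·(y−5) mod 26:
S(18): 25·(18−5)=325≡13 → N
Q(16): 25·(16−5)=275≡15 → P
V(21): 25·(21−5)=400≡10 → K
E(4): 25·(4−5)=-25≡1 → B
B(1): 25·(1−5)=-100≡4 → E
U(20): 25·(20−5)=375≡11 → L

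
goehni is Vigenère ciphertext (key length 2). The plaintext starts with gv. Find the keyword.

Subtract each crib letter from the matching ciphertext letter (mod 26):
g(6)−g(6)=0 → a
o(14)−v(21)=-7≡19 → t

at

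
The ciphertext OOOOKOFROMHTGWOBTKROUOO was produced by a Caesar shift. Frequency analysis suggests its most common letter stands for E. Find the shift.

The most frequent ciphertext letter is O (appears 10 times).
O is position 14; E is position 4.
Shift = 10.

10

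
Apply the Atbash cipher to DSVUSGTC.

D(3) → W(22)
S(18) → H(7)
V(21) → E(4)
U(20) → F(5)
S(18) → H(7)
G(6) → T(19)
T(19) → G(6)
C(2) → X(23)

WHEFHTGX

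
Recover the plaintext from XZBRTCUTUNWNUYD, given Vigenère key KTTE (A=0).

Repeat the key across the ciphertext: KTTEKTTEKTTEKTT
X(23)−K(10): 13 → N
Z(25)−T(19): 6 → G
B(1)−T(19): -18≡8 → I
R(17)−E(4): 13 → N
T(19)−K(10): 9 → J
C(2)−T(19): -17≡9 → J
U(20)−T(19): 1 → B
T(19)−E(4): 15 → P
U(20)−K(10): 10 → K
N(13)−T(19): -6≡20 → U
W(22)−T(19): 3 → D
N(13)−E(4): 9 → J
U(20)−K(10): 10 → K
Y(24)−T(19): 5 → F
D(3)−T(19): -16≡10 → K

NGINJJBPKUDJKFK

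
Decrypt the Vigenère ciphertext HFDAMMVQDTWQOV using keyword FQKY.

Repeat the key across the ciphertext: FQKYFQKYFQKYFQ
H(7)−F(5): 2 → C
F(5)−Q(16): -11≡15 → P
D(3)−K(10): -7≡19 → T
A(0)−Y(24): -24≡2 → C
M(12)−F(5): 7 → H
M(12)−Q(16): -4≡22 → W
V(21)−K(10): 11 → L
Q(16)−Y(24): -8≡18 → S
D(3)−F(5): -2≡24 → Y
T(19)−Q(16): 3 → D
W(22)−K(10): 12 → M
Q(16)−Y(24): -8≡18 → S
O(14)−F(5): 9 → J
V(21)−Q(16): 5 → F

CPTCHWLSYDMSJF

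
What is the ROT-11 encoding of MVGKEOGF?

XGRVPZRQ

M(12): 12+11=23 → X
V(21): 21+11=32≡6 → G
G(6): 6+11=17 → R
K(10): 10+11=21 → V
E(4): 4+11=15 → P
O(14): 14+11=25 → Z
G(6): 6+11=17 → R
F(5): 5+11=16 → Q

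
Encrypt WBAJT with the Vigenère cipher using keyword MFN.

Repeat the key across the message: MFNMF
W(22)+M(12): 34≡8 → I
B(1)+F(5): 6 → G
A(0)+N(13): 13 → N
J(9)+M(12): 21 → V
T(19)+F(5): 24 → Y

IGNVY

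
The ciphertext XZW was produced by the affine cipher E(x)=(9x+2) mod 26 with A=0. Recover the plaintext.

The inverse of 9 mod 26 is 3, since 9·3=27≡1. Apply D(y)=3·(y−2) mod 26:
X(23): 3·(23−2)=63≡11 → L
Z(25): 3·(25−2)=69≡17 → R
W(22): 3·(22−2)=60≡8 → I

LRI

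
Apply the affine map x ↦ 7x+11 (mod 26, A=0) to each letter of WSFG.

W(22): 7·22+11=165≡9 → J
S(18): 7·18+11=137≡7 → H
F(5): 7·5+11=46≡20 → U
G(6): 7·6+11=53≡1 → B

JHUB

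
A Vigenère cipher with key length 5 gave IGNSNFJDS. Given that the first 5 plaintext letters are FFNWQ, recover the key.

DBAWX

Subtract each crib letter from the matching ciphertext letter (mod 26):
I(8)−F(5)=3 → D
G(6)−F(5)=1 → B
N(13)−N(13)=0 → A
S(18)−W(22)=-4≡22 → W
N(13)−Q(16)=-3≡23 → X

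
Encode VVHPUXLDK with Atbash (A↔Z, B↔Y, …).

EESKFCOWP

V(21) → E(4)
V(21) → E(4)
H(7) → S(18)
P(15) → K(10)
U(20) → F(5)
X(23) → C(2)
L(11) → O(14)
D(3) → W(22)
K(10) → P(15)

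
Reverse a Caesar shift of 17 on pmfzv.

p(15): 15−17=-2≡24 → y
m(12): 12−17=-5≡21 → v
f(5): 5−17=-12≡14 → o
z(25): 25−17=8 → i
v(21): 21−17=4 → e

yvoie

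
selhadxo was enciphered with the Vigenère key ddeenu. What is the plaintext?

pbhdnjul

Repeat the key across the ciphertext: ddeenudd
s(18)−d(3): 15 → p
e(4)−d(3): 1 → b
l(11)−e(4): 7 → h
h(7)−e(4): 3 → d
a(0)−n(13): -13≡13 → n
d(3)−u(20): -17≡9 → j
x(23)−d(3): 20 → u
o(14)−d(3): 11 → l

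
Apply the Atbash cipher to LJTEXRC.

OQGVCIX

L(11) → O(14)
J(9) → Q(16)
T(19) → G(6)
E(4) → V(21)
X(23) → C(2)
R(17) → I(8)
C(2) → X(23)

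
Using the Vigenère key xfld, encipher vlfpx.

sqqsu

Repeat the key across the message: xfldx
v(21)+x(23): 44≡18 → s
l(11)+f(5): 16 → q
f(5)+l(11): 16 → q
p(15)+d(3): 18 → s
x(23)+x(23): 46≡20 → u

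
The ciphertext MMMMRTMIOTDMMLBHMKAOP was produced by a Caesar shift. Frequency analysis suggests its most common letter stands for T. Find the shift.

The most frequent ciphertext letter is M (appears 8 times).
M is position 12; T is position 19.
Shift = -7≡19.

19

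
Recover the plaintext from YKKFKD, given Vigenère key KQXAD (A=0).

Repeat the key across the ciphertext: KQXADK
Y(24)−K(10): 14 → O
K(10)−Q(16): -6≡20 → U
K(10)−X(23): -13≡13 → N
F(5)−A(0): 5 → F
K(10)−D(3): 7 → H
D(3)−K(10): -7≡19 → T

OUNFHT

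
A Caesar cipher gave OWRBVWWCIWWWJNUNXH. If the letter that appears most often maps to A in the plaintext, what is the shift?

22

The most frequent ciphertext letter is W (appears 6 times).
W is position 22; A is position 0.
Shift = 22.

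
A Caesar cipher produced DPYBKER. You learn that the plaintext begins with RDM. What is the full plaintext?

From the crib: D(3)−R(17)=-14≡12, so the shift is 12.
Subtract 12 from each ciphertext letter:
D(3): 3−12=-9≡17 → R
P(15): 15−12=3 → D
Y(24): 24−12=12 → M
B(1): 1−12=-11≡15 → P
K(10): 10−12=-2≡24 → Y
E(4): 4−12=-8≡18 → S
R(17): 17−12=5 → F

RDMPYSF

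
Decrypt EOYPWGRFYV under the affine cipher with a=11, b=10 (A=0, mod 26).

The inverse of 11 mod 26 is 19, since 11·19=209≡1. Apply D(y)=19·(y−10) mod 26:
E(4): 19·(4−10)=-114≡16 → Q
O(14): 19·(14−10)=76≡24 → Y
Y(24): 19·(24−10)=266≡6 → G
P(15): 19·(15−10)=95≡17 → R
W(22): 19·(22−10)=228≡20 → U
G(6): 19·(6−10)=-76≡2 → C
R(17): 19·(17−10)=133≡3 → D
F(5): 19·(5−10)=-95≡9 → J
Y(24): 19·(24−10)=266≡6 → G
V(21): 19·(21−10)=209≡1 → B

QYGRUCDJGB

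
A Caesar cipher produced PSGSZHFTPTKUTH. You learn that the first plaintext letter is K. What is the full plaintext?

From the crib: P(15)−K(10)=5, so the shift is 5.
Subtract 5 from each ciphertext letter:
P(15): 15−5=10 → K
S(18): 18−5=13 → N
G(6): 6−5=1 → B
S(18): 18−5=13 → N
Z(25): 25−5=20 → U
H(7): 7−5=2 → C
F(5): 5−5=0 → A
T(19): 19−5=14 → O
P(15): 15−5=10 → K
T(19): 19−5=14 → O
K(10): 10−5=5 → F
U(20): 20−5=15 → P
T(19): 19−5=14 → O
H(7): 7−5=2 → C

KNBNUCAOKOFPOC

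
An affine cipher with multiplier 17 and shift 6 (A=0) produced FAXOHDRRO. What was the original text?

DSBCXJTTC

The inverse of 17 mod 26 is 23, since 17·23=391≡1. Apply D(y)=23·(y−6) mod 26:
F(5): 23·(5−6)=-23≡3 → D
A(0): 23·(0−6)=-138≡18 → S
X(23): 23·(23−6)=391≡1 → B
O(14): 23·(14−6)=184≡2 → C
H(7): 23·(7−6)=23 → X
D(3): 23·(3−6)=-69≡9 → J
R(17): 23·(17−6)=253≡19 → T
R(17): 23·(17−6)=253≡19 → T
O(14): 23·(14−6)=184≡2 → C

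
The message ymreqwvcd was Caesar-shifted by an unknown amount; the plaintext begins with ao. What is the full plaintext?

From the crib: y(24)−a(0)=24, so the shift is 24.
Subtract 24 from each ciphertext letter:
y(24): 24−24=0 → a
m(12): 12−24=-12≡14 → o
r(17): 17−24=-7≡19 → t
e(4): 4−24=-20≡6 → g
q(16): 16−24=-8≡18 → s
w(22): 22−24=-2≡24 → y
v(21): 21−24=-3≡23 → x
c(2): 2−24=-22≡4 → e
d(3): 3−24=-21≡5 → f

aotgsyxef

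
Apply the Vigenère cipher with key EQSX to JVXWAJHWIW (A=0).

Repeat the key across the message: EQSXEQSXEQ
J(9)+E(4): 13 → N
V(21)+Q(16): 37≡11 → L
X(23)+S(18): 41≡15 → P
W(22)+X(23): 45≡19 → T
A(0)+E(4): 4 → E
J(9)+Q(16): 25 → Z
H(7)+S(18): 25 → Z
W(22)+X(23): 45≡19 → T
I(8)+E(4): 12 → M
W(22)+Q(16): 38≡12 → M

NLPTEZZTMM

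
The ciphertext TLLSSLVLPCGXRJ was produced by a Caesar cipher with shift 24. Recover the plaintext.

T(19): 19−24=-5≡21 → V
L(11): 11−24=-13≡13 → N
L(11): 11−24=-13≡13 → N
S(18): 18−24=-6≡20 → U
S(18): 18−24=-6≡20 → U
L(11): 11−24=-13≡13 → N
V(21): 21−24=-3≡23 → X
L(11): 11−24=-13≡13 → N
P(15): 15−24=-9≡17 → R
C(2): 2−24=-22≡4 → E
G(6): 6−24=-18≡8 → I
X(23): 23−24=-1≡25 → Z
R(17): 17−24=-7≡19 → T
J(9): 9−24=-15≡11 → L

VNNUUNXNREIZTL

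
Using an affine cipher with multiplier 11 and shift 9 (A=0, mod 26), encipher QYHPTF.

Q(16): 11·16+9=185≡3 → D
Y(24): 11·24+9=273≡13 → N
H(7): 11·7+9=86≡8 → I
P(15): 11·15+9=174≡18 → S
T(19): 11·19+9=218≡10 → K
F(5): 11·5+9=64≡12 → M

DNISKM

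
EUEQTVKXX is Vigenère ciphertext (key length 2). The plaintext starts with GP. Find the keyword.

Subtract each crib letter from the matching ciphertext letter (mod 26):
E(4)−G(6)=-2≡24 → Y
U(20)−P(15)=5 → F

YF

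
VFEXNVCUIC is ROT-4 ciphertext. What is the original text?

V(21): 21−4=17 → R
F(5): 5−4=1 → B
E(4): 4−4=0 → A
X(23): 23−4=19 → T
N(13): 13−4=9 → J
V(21): 21−4=17 → R
C(2): 2−4=-2≡24 → Y
U(20): 20−4=16 → Q
I(8): 8−4=4 → E
C(2): 2−4=-2≡24 → Y

RBATJRYQEY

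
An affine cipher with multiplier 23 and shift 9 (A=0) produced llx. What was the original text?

iie

The inverse of 23 mod 26 is 17, since 23·17=391≡1. Apply D(y)=17·(y−9) mod 26:
l(11): 17·(11−9)=34≡8 → i
l(11): 17·(11−9)=34≡8 → i
x(23): 17·(23−9)=238≡4 → e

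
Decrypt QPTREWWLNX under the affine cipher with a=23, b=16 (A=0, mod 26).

AJZREYYTBP

The inverse of 23 mod 26 is 17, since 23·17=391≡1. Apply D(y)=17·(y−16) mod 26:
Q(16): 17·(16−16)=0 → A
P(15): 17·(15−16)=-17≡9 → J
T(19): 17·(19−16)=51≡25 → Z
R(17): 17·(17−16)=17 → R
E(4): 17·(4−16)=-204≡4 → E
W(22): 17·(22−16)=102≡24 → Y
W(22): 17·(22−16)=102≡24 → Y
L(11): 17·(11−16)=-85≡19 → T
N(13): 17·(13−16)=-51≡1 → B
X(23): 17·(23−16)=119≡15 → P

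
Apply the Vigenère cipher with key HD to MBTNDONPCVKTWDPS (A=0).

TEAQKRUSJYRWDGWV

Repeat the key across the message: HDHDHDHDHDHDHDHD
M(12)+H(7): 19 → T
B(1)+D(3): 4 → E
T(19)+H(7): 26≡0 → A
N(13)+D(3): 16 → Q
D(3)+H(7): 10 → K
O(14)+D(3): 17 → R
N(13)+H(7): 20 → U
P(15)+D(3): 18 → S
C(2)+H(7): 9 → J
V(21)+D(3): 24 → Y
K(10)+H(7): 17 → R
T(19)+D(3): 22 → W
W(22)+H(7): 29≡3 → D
D(3)+D(3): 6 → G
P(15)+H(7): 22 → W
S(18)+D(3): 21 → V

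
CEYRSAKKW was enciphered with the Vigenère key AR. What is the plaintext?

CNYASJKTW

Repeat the key across the ciphertext: ARARARARA
C(2)−A(0): 2 → C
E(4)−R(17): -13≡13 → N
Y(24)−A(0): 24 → Y
R(17)−R(17): 0 → A
S(18)−A(0): 18 → S
A(0)−R(17): -17≡9 → J
K(10)−A(0): 10 → K
K(10)−R(17): -7≡19 → T
W(22)−A(0): 22 → W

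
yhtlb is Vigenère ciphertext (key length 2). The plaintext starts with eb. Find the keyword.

ug

Subtract each crib letter from the matching ciphertext letter (mod 26):
y(24)−e(4)=20 → u
h(7)−b(1)=6 → g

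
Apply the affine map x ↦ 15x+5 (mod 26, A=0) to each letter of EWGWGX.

NXRXRM

E(4): 15·4+5=65≡13 → N
W(22): 15·22+5=335≡23 → X
G(6): 15·6+5=95≡17 → R
W(22): 15·22+5=335≡23 → X
G(6): 15·6+5=95≡17 → R
X(23): 15·23+5=350≡12 → M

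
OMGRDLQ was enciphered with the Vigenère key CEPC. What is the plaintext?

Repeat the key across the ciphertext: CEPCCEP
O(14)−C(2): 12 → M
M(12)−E(4): 8 → I
G(6)−P(15): -9≡17 → R
R(17)−C(2): 15 → P
D(3)−C(2): 1 → B
L(11)−E(4): 7 → H
Q(16)−P(15): 1 → B

MIRPBHB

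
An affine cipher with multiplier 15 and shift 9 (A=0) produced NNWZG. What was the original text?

The inverse of 15 mod 26 is 7, since 15·7=105≡1. Apply D(y)=7·(y−9) mod 26:
N(13): 7·(13−9)=28≡2 → C
N(13): 7·(13−9)=28≡2 → C
W(22): 7·(22−9)=91≡13 → N
Z(25): 7·(25−9)=112≡8 → I
G(6): 7·(6−9)=-21≡5 → F

CCNIF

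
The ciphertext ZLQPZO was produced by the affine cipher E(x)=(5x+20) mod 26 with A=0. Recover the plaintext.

BTUZBE

The inverse of 5 mod 26 is 21, since 5·21=105≡1. Apply D(y)=21·(y−20) mod 26:
Z(25): 21·(25−20)=105≡1 → B
L(11): 21·(11−20)=-189≡19 → T
Q(16): 21·(16−20)=-84≡20 → U
P(15): 21·(15−20)=-105≡25 → Z
Z(25): 21·(25−20)=105≡1 → B
O(14): 21·(14−20)=-126≡4 → E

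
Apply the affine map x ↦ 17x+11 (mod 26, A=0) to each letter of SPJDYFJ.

FGIKDSI

S(18): 17·18+11=317≡5 → F
P(15): 17·15+11=266≡6 → G
J(9): 17·9+11=164≡8 → I
D(3): 17·3+11=62≡10 → K
Y(24): 17·24+11=419≡3 → D
F(5): 17·5+11=96≡18 → S
J(9): 17·9+11=164≡8 → I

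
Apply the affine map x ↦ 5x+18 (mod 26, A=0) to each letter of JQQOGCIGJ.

J(9): 5·9+18=63≡11 → L
Q(16): 5·16+18=98≡20 → U
Q(16): 5·16+18=98≡20 → U
O(14): 5·14+18=88≡10 → K
G(6): 5·6+18=48≡22 → W
C(2): 5·2+18=28≡2 → C
I(8): 5·8+18=58≡6 → G
G(6): 5·6+18=48≡22 → W
J(9): 5·9+18=63≡11 → L

LUUKWCGWL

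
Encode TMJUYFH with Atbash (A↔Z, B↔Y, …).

GNQFBUS

T(19) → G(6)
M(12) → N(13)
J(9) → Q(16)
U(20) → F(5)
Y(24) → B(1)
F(5) → U(20)
H(7) → S(18)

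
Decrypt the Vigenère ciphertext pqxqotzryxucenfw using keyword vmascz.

uexymuefyfsdjbfe

Repeat the key across the ciphertext: vmasczvmasczvmas
p(15)−v(21): -6≡20 → u
q(16)−m(12): 4 → e
x(23)−a(0): 23 → x
q(16)−s(18): -2≡24 → y
o(14)−c(2): 12 → m
t(19)−z(25): -6≡20 → u
z(25)−v(21): 4 → e
r(17)−m(12): 5 → f
y(24)−a(0): 24 → y
x(23)−s(18): 5 → f
u(20)−c(2): 18 → s
c(2)−z(25): -23≡3 → d
e(4)−v(21): -17≡9 → j
n(13)−m(12): 1 → b
f(5)−a(0): 5 → f
w(22)−s(18): 4 → e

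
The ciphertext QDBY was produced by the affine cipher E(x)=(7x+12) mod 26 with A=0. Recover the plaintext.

The inverse of 7 mod 26 is 15, since 7·15=105≡1. Apply D(y)=15·(y−12) mod 26:
Q(16): 15·(16−12)=60≡8 → I
D(3): 15·(3−12)=-135≡21 → V
B(1): 15·(1−12)=-165≡17 → R
Y(24): 15·(24−12)=180≡24 → Y

IVRY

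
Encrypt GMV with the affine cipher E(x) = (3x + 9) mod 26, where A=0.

BTU

G(6): 3·6+9=27≡1 → B
M(12): 3·12+9=45≡19 → T
V(21): 3·21+9=72≡20 → U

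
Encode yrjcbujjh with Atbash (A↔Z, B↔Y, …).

biqxyfqqs

y(24) → b(1)
r(17) → i(8)
j(9) → q(16)
c(2) → x(23)
b(1) → y(24)
u(20) → f(5)
j(9) → q(16)
j(9) → q(16)
h(7) → s(18)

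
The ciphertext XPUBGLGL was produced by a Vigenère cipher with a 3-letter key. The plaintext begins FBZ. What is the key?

SOV

Subtract each crib letter from the matching ciphertext letter (mod 26):
X(23)−F(5)=18 → S
P(15)−B(1)=14 → O
U(20)−Z(25)=-5≡21 → V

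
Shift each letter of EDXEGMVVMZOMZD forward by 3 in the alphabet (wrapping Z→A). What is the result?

E(4): 4+3=7 → H
D(3): 3+3=6 → G
X(23): 23+3=26≡0 → A
E(4): 4+3=7 → H
G(6): 6+3=9 → J
M(12): 12+3=15 → P
V(21): 21+3=24 → Y
V(21): 21+3=24 → Y
M(12): 12+3=15 → P
Z(25): 25+3=28≡2 → C
O(14): 14+3=17 → R
M(12): 12+3=15 → P
Z(25): 25+3=28≡2 → C
D(3): 3+3=6 → G

HGAHJPYYPCRPCG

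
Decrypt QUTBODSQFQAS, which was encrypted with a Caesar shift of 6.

Q(16): 16−6=10 → K
U(20): 20−6=14 → O
T(19): 19−6=13 → N
B(1): 1−6=-5≡21 → V
O(14): 14−6=8 → I
D(3): 3−6=-3≡23 → X
S(18): 18−6=12 → M
Q(16): 16−6=10 → K
F(5): 5−6=-1≡25 → Z
Q(16): 16−6=10 → K
A(0): 0−6=-6≡20 → U
S(18): 18−6=12 → M

KONVIXMKZKUM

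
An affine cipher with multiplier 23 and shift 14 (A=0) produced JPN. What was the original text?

TRJ

The inverse of 23 mod 26 is 17, since 23·17=391≡1. Apply D(y)=17·(y−14) mod 26:
J(9): 17·(9−14)=-85≡19 → T
P(15): 17·(15−14)=17 → R
N(13): 17·(13−14)=-17≡9 → J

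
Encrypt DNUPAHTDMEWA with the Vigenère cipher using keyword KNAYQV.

NAUNQCDQMCMV

Repeat the key across the message: KNAYQVKNAYQV
D(3)+K(10): 13 → N
N(13)+N(13): 26≡0 → A
U(20)+A(0): 20 → U
P(15)+Y(24): 39≡13 → N
A(0)+Q(16): 16 → Q
H(7)+V(21): 28≡2 → C
T(19)+K(10): 29≡3 → D
D(3)+N(13): 16 → Q
M(12)+A(0): 12 → M
E(4)+Y(24): 28≡2 → C
W(22)+Q(16): 38≡12 → M
A(0)+V(21): 21 → V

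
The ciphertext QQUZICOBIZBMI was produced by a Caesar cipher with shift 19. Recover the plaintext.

Q(16): 16−19=-3≡23 → X
Q(16): 16−19=-3≡23 → X
U(20): 20−19=1 → B
Z(25): 25−19=6 → G
I(8): 8−19=-11≡15 → P
C(2): 2−19=-17≡9 → J
O(14): 14−19=-5≡21 → V
B(1): 1−19=-18≡8 → I
I(8): 8−19=-11≡15 → P
Z(25): 25−19=6 → G
B(1): 1−19=-18≡8 → I
M(12): 12−19=-7≡19 → T
I(8): 8−19=-11≡15 → P

XXBGPJVIPGITP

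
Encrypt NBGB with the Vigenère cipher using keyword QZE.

Repeat the key across the message: QZEQ
N(13)+Q(16): 29≡3 → D
B(1)+Z(25): 26≡0 → A
G(6)+E(4): 10 → K
B(1)+Q(16): 17 → R

DAKR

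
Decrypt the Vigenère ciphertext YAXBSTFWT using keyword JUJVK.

Repeat the key across the ciphertext: JUJVKJUJV
Y(24)−J(9): 15 → P
A(0)−U(20): -20≡6 → G
X(23)−J(9): 14 → O
B(1)−V(21): -20≡6 → G
S(18)−K(10): 8 → I
T(19)−J(9): 10 → K
F(5)−U(20): -15≡11 → L
W(22)−J(9): 13 → N
T(19)−V(21): -2≡24 → Y

PGOGIKLNY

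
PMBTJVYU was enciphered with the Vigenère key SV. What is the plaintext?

Repeat the key across the ciphertext: SVSVSVSV
P(15)−S(18): -3≡23 → X
M(12)−V(21): -9≡17 → R
B(1)−S(18): -17≡9 → J
T(19)−V(21): -2≡24 → Y
J(9)−S(18): -9≡17 → R
V(21)−V(21): 0 → A
Y(24)−S(18): 6 → G
U(20)−V(21): -1≡25 → Z

XRJYRAGZ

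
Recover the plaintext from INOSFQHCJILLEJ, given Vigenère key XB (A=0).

Repeat the key across the ciphertext: XBXBXBXBXBXBXB
I(8)−X(23): -15≡11 → L
N(13)−B(1): 12 → M
O(14)−X(23): -9≡17 → R
S(18)−B(1): 17 → R
F(5)−X(23): -18≡8 → I
Q(16)−B(1): 15 → P
H(7)−X(23): -16≡10 → K
C(2)−B(1): 1 → B
J(9)−X(23): -14≡12 → M
I(8)−B(1): 7 → H
L(11)−X(23): -12≡14 → O
L(11)−B(1): 10 → K
E(4)−X(23): -19≡7 → H
J(9)−B(1): 8 → I

LMRRIPKBMHOKHI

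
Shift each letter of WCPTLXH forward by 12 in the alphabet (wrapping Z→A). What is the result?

IOBFXJT

W(22): 22+12=34≡8 → I
C(2): 2+12=14 → O
P(15): 15+12=27≡1 → B
T(19): 19+12=31≡5 → F
L(11): 11+12=23 → X
X(23): 23+12=35≡9 → J
H(7): 7+12=19 → T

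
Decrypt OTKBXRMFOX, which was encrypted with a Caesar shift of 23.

RWNEAUPIRA

O(14): 14−23=-9≡17 → R
T(19): 19−23=-4≡22 → W
K(10): 10−23=-13≡13 → N
B(1): 1−23=-22≡4 → E
X(23): 23−23=0 → A
R(17): 17−23=-6≡20 → U
M(12): 12−23=-11≡15 → P
F(5): 5−23=-18≡8 → I
O(14): 14−23=-9≡17 → R
X(23): 23−23=0 → A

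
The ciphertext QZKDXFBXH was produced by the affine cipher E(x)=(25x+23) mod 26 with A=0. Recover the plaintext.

The inverse of 25 mod 26 is 25, since 25·25=625≡1. Apply D(y)=25·(y−23) mod 26:
Q(16): 25·(16−23)=-175≡7 → H
Z(25): 25·(25−23)=50≡24 → Y
K(10): 25·(10−23)=-325≡13 → N
D(3): 25·(3−23)=-500≡20 → U
X(23): 25·(23−23)=0 → A
F(5): 25·(5−23)=-450≡18 → S
B(1): 25·(1−23)=-550≡22 → W
X(23): 25·(23−23)=0 → A
H(7): 25·(7−23)=-400≡16 → Q

HYNUASWAQ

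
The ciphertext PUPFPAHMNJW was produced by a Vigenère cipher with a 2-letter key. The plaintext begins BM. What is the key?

Subtract each crib letter from the matching ciphertext letter (mod 26):
P(15)−B(1)=14 → O
U(20)−M(12)=8 → I

OI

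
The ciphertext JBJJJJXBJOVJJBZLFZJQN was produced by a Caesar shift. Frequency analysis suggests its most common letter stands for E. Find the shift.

The most frequent ciphertext letter is J (appears 9 times).
J is position 9; E is position 4.
Shift = 5.

5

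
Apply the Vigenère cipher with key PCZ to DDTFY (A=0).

Repeat the key across the message: PCZPC
D(3)+P(15): 18 → S
D(3)+C(2): 5 → F
T(19)+Z(25): 44≡18 → S
F(5)+P(15): 20 → U
Y(24)+C(2): 26≡0 → A

SFSUA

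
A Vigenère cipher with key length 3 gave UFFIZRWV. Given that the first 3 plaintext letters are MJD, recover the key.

IWC

Subtract each crib letter from the matching ciphertext letter (mod 26):
U(20)−M(12)=8 → I
F(5)−J(9)=-4≡22 → W
F(5)−D(3)=2 → C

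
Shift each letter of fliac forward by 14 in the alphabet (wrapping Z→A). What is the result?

tzwoq

f(5): 5+14=19 → t
l(11): 11+14=25 → z
i(8): 8+14=22 → w
a(0): 0+14=14 → o
c(2): 2+14=16 → q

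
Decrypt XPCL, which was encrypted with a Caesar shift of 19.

EWJS

X(23): 23−19=4 → E
P(15): 15−19=-4≡22 → W
C(2): 2−19=-17≡9 → J
L(11): 11−19=-8≡18 → S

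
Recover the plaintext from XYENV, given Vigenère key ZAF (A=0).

YYZOV

Repeat the key across the ciphertext: ZAFZA
X(23)−Z(25): -2≡24 → Y
Y(24)−A(0): 24 → Y
E(4)−F(5): -1≡25 → Z
N(13)−Z(25): -12≡14 → O
V(21)−A(0): 21 → V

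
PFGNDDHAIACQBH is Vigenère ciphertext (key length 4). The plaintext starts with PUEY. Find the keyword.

Subtract each crib letter from the matching ciphertext letter (mod 26):
P(15)−P(15)=0 → A
F(5)−U(20)=-15≡11 → L
G(6)−E(4)=2 → C
N(13)−Y(24)=-11≡15 → P

ALCP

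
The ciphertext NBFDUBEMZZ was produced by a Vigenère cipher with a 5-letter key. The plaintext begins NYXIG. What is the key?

Subtract each crib letter from the matching ciphertext letter (mod 26):
N(13)−N(13)=0 → A
B(1)−Y(24)=-23≡3 → D
F(5)−X(23)=-18≡8 → I
D(3)−I(8)=-5≡21 → V
U(20)−G(6)=14 → O

ADIVO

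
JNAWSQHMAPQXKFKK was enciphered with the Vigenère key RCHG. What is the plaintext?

Repeat the key across the ciphertext: RCHGRCHGRCHGRCHG
J(9)−R(17): -8≡18 → S
N(13)−C(2): 11 → L
A(0)−H(7): -7≡19 → T
W(22)−G(6): 16 → Q
S(18)−R(17): 1 → B
Q(16)−C(2): 14 → O
H(7)−H(7): 0 → A
M(12)−G(6): 6 → G
A(0)−R(17): -17≡9 → J
P(15)−C(2): 13 → N
Q(16)−H(7): 9 → J
X(23)−G(6): 17 → R
K(10)−R(17): -7≡19 → T
F(5)−C(2): 3 → D
K(10)−H(7): 3 → D
K(10)−G(6): 4 → E

SLTQBOAGJNJRTDDE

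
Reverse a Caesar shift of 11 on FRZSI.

UGOHX

F(5): 5−11=-6≡20 → U
R(17): 17−11=6 → G
Z(25): 25−11=14 → O
S(18): 18−11=7 → H
I(8): 8−11=-3≡23 → X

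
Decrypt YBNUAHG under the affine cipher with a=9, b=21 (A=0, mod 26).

JSCXPKH

The inverse of 9 mod 26 is 3, since 9·3=27≡1. Apply D(y)=3·(y−21) mod 26:
Y(24): 3·(24−21)=9 → J
B(1): 3·(1−21)=-60≡18 → S
N(13): 3·(13−21)=-24≡2 → C
U(20): 3·(20−21)=-3≡23 → X
A(0): 3·(0−21)=-63≡15 → P
H(7): 3·(7−21)=-42≡10 → K
G(6): 3·(6−21)=-45≡7 → H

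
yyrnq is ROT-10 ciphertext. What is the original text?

oohdg

y(24): 24−10=14 → o
y(24): 24−10=14 → o
r(17): 17−10=7 → h
n(13): 13−10=3 → d
q(16): 16−10=6 → g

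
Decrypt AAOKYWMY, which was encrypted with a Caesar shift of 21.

FFTPDBRD

A(0): 0−21=-21≡5 → F
A(0): 0−21=-21≡5 → F
O(14): 14−21=-7≡19 → T
K(10): 10−21=-11≡15 → P
Y(24): 24−21=3 → D
W(22): 22−21=1 → B
M(12): 12−21=-9≡17 → R
Y(24): 24−21=3 → D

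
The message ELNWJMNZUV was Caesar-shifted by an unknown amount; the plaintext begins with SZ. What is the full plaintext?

SZBKXABNIJ

From the crib: E(4)−S(18)=-14≡12, so the shift is 12.
Subtract 12 from each ciphertext letter:
E(4): 4−12=-8≡18 → S
L(11): 11−12=-1≡25 → Z
N(13): 13−12=1 → B
W(22): 22−12=10 → K
J(9): 9−12=-3≡23 → X
M(12): 12−12=0 → A
N(13): 13−12=1 → B
Z(25): 25−12=13 → N
U(20): 20−12=8 → I
V(21): 21−12=9 → J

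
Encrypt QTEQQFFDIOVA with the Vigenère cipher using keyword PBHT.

Repeat the key across the message: PBHTPBHTPBHT
Q(16)+P(15): 31≡5 → F
T(19)+B(1): 20 → U
E(4)+H(7): 11 → L
Q(16)+T(19): 35≡9 → J
Q(16)+P(15): 31≡5 → F
F(5)+B(1): 6 → G
F(5)+H(7): 12 → M
D(3)+T(19): 22 → W
I(8)+P(15): 23 → X
O(14)+B(1): 15 → P
V(21)+H(7): 28≡2 → C
A(0)+T(19): 19 → T

FULJFGMWXPCT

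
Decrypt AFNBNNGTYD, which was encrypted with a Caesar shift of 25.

A(0): 0−25=-25≡1 → B
F(5): 5−25=-20≡6 → G
N(13): 13−25=-12≡14 → O
B(1): 1−25=-24≡2 → C
N(13): 13−25=-12≡14 → O
N(13): 13−25=-12≡14 → O
G(6): 6−25=-19≡7 → H
T(19): 19−25=-6≡20 → U
Y(24): 24−25=-1≡25 → Z
D(3): 3−25=-22≡4 → E

BGOCOOHUZE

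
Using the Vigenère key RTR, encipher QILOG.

HBCFZ

Repeat the key across the message: RTRRT
Q(16)+R(17): 33≡7 → H
I(8)+T(19): 27≡1 → B
L(11)+R(17): 28≡2 → C
O(14)+R(17): 31≡5 → F
G(6)+T(19): 25 → Z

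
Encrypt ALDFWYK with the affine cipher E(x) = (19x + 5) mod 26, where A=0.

FGKWHTN

A(0): 19·0+5=5 → F
L(11): 19·11+5=214≡6 → G
D(3): 19·3+5=62≡10 → K
F(5): 19·5+5=100≡22 → W
W(22): 19·22+5=423≡7 → H
Y(24): 19·24+5=461≡19 → T
K(10): 19·10+5=195≡13 → N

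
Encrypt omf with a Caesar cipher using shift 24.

mkd

o(14): 14+24=38≡12 → m
m(12): 12+24=36≡10 → k
f(5): 5+24=29≡3 → d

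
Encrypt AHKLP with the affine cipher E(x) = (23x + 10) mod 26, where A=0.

KPGDR

A(0): 23·0+10=10 → K
H(7): 23·7+10=171≡15 → P
K(10): 23·10+10=240≡6 → G
L(11): 23·11+10=263≡3 → D
P(15): 23·15+10=355≡17 → R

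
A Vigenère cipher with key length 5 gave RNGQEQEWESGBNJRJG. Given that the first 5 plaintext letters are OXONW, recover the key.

DQSDI

Subtract each crib letter from the matching ciphertext letter (mod 26):
R(17)−O(14)=3 → D
N(13)−X(23)=-10≡16 → Q
G(6)−O(14)=-8≡18 → S
Q(16)−N(13)=3 → D
E(4)−W(22)=-18≡8 → I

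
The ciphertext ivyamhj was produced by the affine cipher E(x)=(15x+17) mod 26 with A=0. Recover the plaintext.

pcxlriw

The inverse of 15 mod 26 is 7, since 15·7=105≡1. Apply D(y)=7·(y−17) mod 26:
i(8): 7·(8−17)=-63≡15 → p
v(21): 7·(21−17)=28≡2 → c
y(24): 7·(24−17)=49≡23 → x
a(0): 7·(0−17)=-119≡11 → l
m(12): 7·(12−17)=-35≡17 → r
h(7): 7·(7−17)=-70≡8 → i
j(9): 7·(9−17)=-56≡22 → w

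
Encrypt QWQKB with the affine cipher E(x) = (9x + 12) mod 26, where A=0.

Q(16): 9·16+12=156≡0 → A
W(22): 9·22+12=210≡2 → C
Q(16): 9·16+12=156≡0 → A
K(10): 9·10+12=102≡24 → Y
B(1): 9·1+12=21 → V

ACAYV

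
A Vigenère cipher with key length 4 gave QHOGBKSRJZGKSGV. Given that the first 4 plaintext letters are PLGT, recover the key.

BWIN

Subtract each crib letter from the matching ciphertext letter (mod 26):
Q(16)−P(15)=1 → B
H(7)−L(11)=-4≡22 → W
O(14)−G(6)=8 → I
G(6)−T(19)=-13≡13 → N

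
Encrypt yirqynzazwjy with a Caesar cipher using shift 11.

jtcbjyklkhuj

y(24): 24+11=35≡9 → j
i(8): 8+11=19 → t
r(17): 17+11=28≡2 → c
q(16): 16+11=27≡1 → b
y(24): 24+11=35≡9 → j
n(13): 13+11=24 → y
z(25): 25+11=36≡10 → k
a(0): 0+11=11 → l
z(25): 25+11=36≡10 → k
w(22): 22+11=33≡7 → h
j(9): 9+11=20 → u
y(24): 24+11=35≡9 → j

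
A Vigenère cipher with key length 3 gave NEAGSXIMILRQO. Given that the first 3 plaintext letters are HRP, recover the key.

Subtract each crib letter from the matching ciphertext letter (mod 26):
N(13)−H(7)=6 → G
E(4)−R(17)=-13≡13 → N
A(0)−P(15)=-15≡11 → L

GNL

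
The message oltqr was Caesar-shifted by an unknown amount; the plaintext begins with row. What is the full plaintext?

From the crib: o(14)−r(17)=-3≡23, so the shift is 23.
Subtract 23 from each ciphertext letter:
o(14): 14−23=-9≡17 → r
l(11): 11−23=-12≡14 → o
t(19): 19−23=-4≡22 → w
q(16): 16−23=-7≡19 → t
r(17): 17−23=-6≡20 → u

rowtu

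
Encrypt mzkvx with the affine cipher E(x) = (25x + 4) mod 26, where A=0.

m(12): 25·12+4=304≡18 → s
z(25): 25·25+4=629≡5 → f
k(10): 25·10+4=254≡20 → u
v(21): 25·21+4=529≡9 → j
x(23): 25·23+4=579≡7 → h

sfujh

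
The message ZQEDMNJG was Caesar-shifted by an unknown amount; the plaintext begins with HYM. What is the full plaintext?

HYMLUVRO

From the crib: Z(25)−H(7)=18, so the shift is 18.
Subtract 18 from each ciphertext letter:
Z(25): 25−18=7 → H
Q(16): 16−18=-2≡24 → Y
E(4): 4−18=-14≡12 → M
D(3): 3−18=-15≡11 → L
M(12): 12−18=-6≡20 → U
N(13): 13−18=-5≡21 → V
J(9): 9−18=-9≡17 → R
G(6): 6−18=-12≡14 → O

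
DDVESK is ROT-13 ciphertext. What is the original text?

QQIRFX

D(3): 3−13=-10≡16 → Q
D(3): 3−13=-10≡16 → Q
V(21): 21−13=8 → I
E(4): 4−13=-9≡17 → R
S(18): 18−13=5 → F
K(10): 10−13=-3≡23 → X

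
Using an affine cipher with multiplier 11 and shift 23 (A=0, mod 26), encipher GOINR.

G(6): 11·6+23=89≡11 → L
O(14): 11·14+23=177≡21 → V
I(8): 11·8+23=111≡7 → H
N(13): 11·13+23=166≡10 → K
R(17): 11·17+23=210≡2 → C

LVHKC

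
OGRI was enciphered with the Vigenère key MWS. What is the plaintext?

CKZW

Repeat the key across the ciphertext: MWSM
O(14)−M(12): 2 → C
G(6)−W(22): -16≡10 → K
R(17)−S(18): -1≡25 → Z
I(8)−M(12): -4≡22 → W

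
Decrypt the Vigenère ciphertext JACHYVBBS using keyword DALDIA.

Repeat the key across the ciphertext: DALDIADAL
J(9)−D(3): 6 → G
A(0)−A(0): 0 → A
C(2)−L(11): -9≡17 → R
H(7)−D(3): 4 → E
Y(24)−I(8): 16 → Q
V(21)−A(0): 21 → V
B(1)−D(3): -2≡24 → Y
B(1)−A(0): 1 → B
S(18)−L(11): 7 → H

GAREQVYBH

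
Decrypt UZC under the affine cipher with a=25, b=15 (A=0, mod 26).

VQN

The inverse of 25 mod 26 is 25, since 25·25=625≡1. Apply D(y)=25·(y−15) mod 26:
U(20): 25·(20−15)=125≡21 → V
Z(25): 25·(25−15)=250≡16 → Q
C(2): 25·(2−15)=-325≡13 → N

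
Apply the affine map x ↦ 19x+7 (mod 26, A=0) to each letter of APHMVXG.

HGKBQCR

A(0): 19·0+7=7 → H
P(15): 19·15+7=292≡6 → G
H(7): 19·7+7=140≡10 → K
M(12): 19·12+7=235≡1 → B
V(21): 19·21+7=406≡16 → Q
X(23): 19·23+7=444≡2 → C
G(6): 19·6+7=121≡17 → R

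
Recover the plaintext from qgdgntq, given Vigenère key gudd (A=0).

kmadhzn

Repeat the key across the ciphertext: guddgud
q(16)−g(6): 10 → k
g(6)−u(20): -14≡12 → m
d(3)−d(3): 0 → a
g(6)−d(3): 3 → d
n(13)−g(6): 7 → h
t(19)−u(20): -1≡25 → z
q(16)−d(3): 13 → n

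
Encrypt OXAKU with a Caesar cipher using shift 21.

JSVFP

O(14): 14+21=35≡9 → J
X(23): 23+21=44≡18 → S
A(0): 0+21=21 → V
K(10): 10+21=31≡5 → F
U(20): 20+21=41≡15 → P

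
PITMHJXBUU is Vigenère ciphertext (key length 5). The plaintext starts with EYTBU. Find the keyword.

Subtract each crib letter from the matching ciphertext letter (mod 26):
P(15)−E(4)=11 → L
I(8)−Y(24)=-16≡10 → K
T(19)−T(19)=0 → A
M(12)−B(1)=11 → L
H(7)−U(20)=-13≡13 → N

LKALN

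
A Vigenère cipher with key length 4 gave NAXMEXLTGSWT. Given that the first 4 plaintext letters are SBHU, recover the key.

VZQS

Subtract each crib letter from the matching ciphertext letter (mod 26):
N(13)−S(18)=-5≡21 → V
A(0)−B(1)=-1≡25 → Z
X(23)−H(7)=16 → Q
M(12)−U(20)=-8≡18 → S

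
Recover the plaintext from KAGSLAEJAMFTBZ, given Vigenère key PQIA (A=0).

Repeat the key across the ciphertext: PQIAPQIAPQIAPQ
K(10)−P(15): -5≡21 → V
A(0)−Q(16): -16≡10 → K
G(6)−I(8): -2≡24 → Y
S(18)−A(0): 18 → S
L(11)−P(15): -4≡22 → W
A(0)−Q(16): -16≡10 → K
E(4)−I(8): -4≡22 → W
J(9)−A(0): 9 → J
A(0)−P(15): -15≡11 → L
M(12)−Q(16): -4≡22 → W
F(5)−I(8): -3≡23 → X
T(19)−A(0): 19 → T
B(1)−P(15): -14≡12 → M
Z(25)−Q(16): 9 → J

VKYSWKWJLWXTMJ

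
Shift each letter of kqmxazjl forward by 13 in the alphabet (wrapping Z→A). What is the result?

xdzknmwy

k(10): 10+13=23 → x
q(16): 16+13=29≡3 → d
m(12): 12+13=25 → z
x(23): 23+13=36≡10 → k
a(0): 0+13=13 → n
z(25): 25+13=38≡12 → m
j(9): 9+13=22 → w
l(11): 11+13=24 → y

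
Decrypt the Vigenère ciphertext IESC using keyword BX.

Repeat the key across the ciphertext: BXBX
I(8)−B(1): 7 → H
E(4)−X(23): -19≡7 → H
S(18)−B(1): 17 → R
C(2)−X(23): -21≡5 → F

HHRF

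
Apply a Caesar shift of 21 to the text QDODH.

Q(16): 16+21=37≡11 → L
D(3): 3+21=24 → Y
O(14): 14+21=35≡9 → J
D(3): 3+21=24 → Y
H(7): 7+21=28≡2 → C

LYJYC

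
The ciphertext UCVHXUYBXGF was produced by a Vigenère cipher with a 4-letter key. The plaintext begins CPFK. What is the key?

SNQX

Subtract each crib letter from the matching ciphertext letter (mod 26):
U(20)−C(2)=18 → S
C(2)−P(15)=-13≡13 → N
V(21)−F(5)=16 → Q
H(7)−K(10)=-3≡23 → X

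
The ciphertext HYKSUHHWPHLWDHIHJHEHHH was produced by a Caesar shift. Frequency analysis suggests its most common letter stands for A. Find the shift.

7

The most frequent ciphertext letter is H (appears 10 times).
H is position 7; A is position 0.
Shift = 7.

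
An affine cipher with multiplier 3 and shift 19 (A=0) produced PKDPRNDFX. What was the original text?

The inverse of 3 mod 26 is 9, since 3·9=27≡1. Apply D(y)=9·(y−19) mod 26:
P(15): 9·(15−19)=-36≡16 → Q
K(10): 9·(10−19)=-81≡23 → X
D(3): 9·(3−19)=-144≡12 → M
P(15): 9·(15−19)=-36≡16 → Q
R(17): 9·(17−19)=-18≡8 → I
N(13): 9·(13−19)=-54≡24 → Y
D(3): 9·(3−19)=-144≡12 → M
F(5): 9·(5−19)=-126≡4 → E
X(23): 9·(23−19)=36≡10 → K

QXMQIYMEK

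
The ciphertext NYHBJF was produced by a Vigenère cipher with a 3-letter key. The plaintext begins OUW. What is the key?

Subtract each crib letter from the matching ciphertext letter (mod 26):
N(13)−O(14)=-1≡25 → Z
Y(24)−U(20)=4 → E
H(7)−W(22)=-15≡11 → L

ZEL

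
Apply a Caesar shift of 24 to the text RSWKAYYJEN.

PQUIYWWHCL

R(17): 17+24=41≡15 → P
S(18): 18+24=42≡16 → Q
W(22): 22+24=46≡20 → U
K(10): 10+24=34≡8 → I
A(0): 0+24=24 → Y
Y(24): 24+24=48≡22 → W
Y(24): 24+24=48≡22 → W
J(9): 9+24=33≡7 → H
E(4): 4+24=28≡2 → C
N(13): 13+24=37≡11 → L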